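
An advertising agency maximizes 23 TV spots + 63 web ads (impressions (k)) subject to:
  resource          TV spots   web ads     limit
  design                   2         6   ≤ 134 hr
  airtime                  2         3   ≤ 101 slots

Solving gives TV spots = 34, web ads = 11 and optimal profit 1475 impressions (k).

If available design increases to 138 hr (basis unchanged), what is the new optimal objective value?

1513

Both design and airtime are binding at x*.
The binding rows give the dual system: 2·y_design + 2·y_airtime = 23 and 6·y_design + 3·y_airtime = 63.
Solving: y_design = 9.5, y_airtime = 2.
Δz = y_design·Δb = 9.5 × (4) = 38, so new z* = 1475 + 38 = 1513.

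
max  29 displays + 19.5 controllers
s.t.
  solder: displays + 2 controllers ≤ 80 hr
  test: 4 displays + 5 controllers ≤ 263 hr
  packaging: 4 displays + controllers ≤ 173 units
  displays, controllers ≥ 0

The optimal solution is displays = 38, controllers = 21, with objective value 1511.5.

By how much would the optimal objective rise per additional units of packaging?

Binding: solder and packaging. Non-binding: test (6 unused).
By complementary slackness, y = 0 for the non-binding constraint.
The binding rows give the dual system: 1·y_solder + 4·y_packaging = 29 and 2·y_solder + 1·y_packaging = 19.5.
→ y_solder = 7 and y_packaging = 5.5.
Shadow price of packaging = 5.5.

5.5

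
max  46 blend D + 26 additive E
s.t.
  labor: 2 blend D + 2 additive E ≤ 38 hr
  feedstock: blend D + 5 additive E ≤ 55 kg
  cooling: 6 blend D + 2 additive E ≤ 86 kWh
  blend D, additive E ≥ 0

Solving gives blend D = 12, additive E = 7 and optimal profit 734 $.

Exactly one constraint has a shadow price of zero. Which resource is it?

labor: 38/38 (binding)
feedstock: 47/55 (slack 8)
cooling: 86/86 (binding)
By complementary slackness, a constraint with positive slack has shadow price 0 → feedstock.

feedstock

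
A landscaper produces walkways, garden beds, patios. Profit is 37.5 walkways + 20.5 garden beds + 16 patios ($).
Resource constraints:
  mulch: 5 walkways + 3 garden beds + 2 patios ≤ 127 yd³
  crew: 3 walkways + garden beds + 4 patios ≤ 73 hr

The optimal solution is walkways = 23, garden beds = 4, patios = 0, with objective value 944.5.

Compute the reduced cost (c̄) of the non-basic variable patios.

Both mulch and crew are binding at x*.
From A_Bᵀ y = c: 5·y_mulch + 3·y_crew = 37.5; 3·y_mulch + 1·y_crew = 20.5.
Solving: y_mulch = 6, y_crew = 2.5.
Reduced cost of patios: c₃ − yᵀa₃ = 16 − (6·2 + 2.5·4) = 16 − 22 = -6.

-6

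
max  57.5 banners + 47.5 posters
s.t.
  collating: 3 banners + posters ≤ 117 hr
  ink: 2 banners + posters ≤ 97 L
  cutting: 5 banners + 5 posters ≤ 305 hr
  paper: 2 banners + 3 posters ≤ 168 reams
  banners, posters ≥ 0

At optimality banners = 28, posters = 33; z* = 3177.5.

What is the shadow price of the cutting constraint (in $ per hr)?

8.5

At the optimum: collating uses 117 of 117 (binding); ink uses 89 of 97 (slack = 8); cutting uses 305 of 305 (binding); paper uses 155 of 168 (slack = 13).
By complementary slackness, y = 0 for the non-binding constraints.
From A_Bᵀ y = c: 3·y_collating + 5·y_cutting = 57.5; 1·y_collating + 5·y_cutting = 47.5.
→ y_collating = 5 and y_cutting = 8.5.
Shadow price of cutting = 8.5.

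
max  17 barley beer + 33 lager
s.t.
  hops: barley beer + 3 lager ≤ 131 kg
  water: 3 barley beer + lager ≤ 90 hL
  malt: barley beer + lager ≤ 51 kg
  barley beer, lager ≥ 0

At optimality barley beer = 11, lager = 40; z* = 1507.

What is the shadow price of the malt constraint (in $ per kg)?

9

At the optimum: hops uses 131 of 131 (binding); water uses 73 of 90 (slack = 17); malt uses 51 of 51 (binding).
Since water is not tight, its dual is 0.
The binding rows give the dual system: 1·y_hops + 1·y_malt = 17 and 3·y_hops + 1·y_malt = 33.
→ y_hops = 8 and y_malt = 9.
Shadow price of malt = 9.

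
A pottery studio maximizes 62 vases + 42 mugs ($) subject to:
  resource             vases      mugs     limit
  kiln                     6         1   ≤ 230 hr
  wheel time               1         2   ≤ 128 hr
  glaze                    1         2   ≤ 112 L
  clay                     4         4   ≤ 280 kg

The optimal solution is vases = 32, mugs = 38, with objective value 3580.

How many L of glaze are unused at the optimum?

glaze used = 1·32 + 2·38 = 108; slack = 112 − 108 = 4.

4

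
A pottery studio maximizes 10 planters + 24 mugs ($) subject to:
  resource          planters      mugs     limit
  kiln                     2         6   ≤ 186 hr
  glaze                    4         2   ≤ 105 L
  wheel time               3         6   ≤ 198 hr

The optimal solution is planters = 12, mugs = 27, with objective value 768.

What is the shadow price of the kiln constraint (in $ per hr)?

2

Check each constraint at x*: kiln 186/186 (tight); glaze 102/105 (slack 3); wheel time 198/198 (tight).
Slack constraints have shadow price 0 (complementary slackness).
The binding rows give the dual system: 2·y_kiln + 3·y_wheel time = 10 and 6·y_kiln + 6·y_wheel time = 24.
Solving: y_kiln = 2, y_wheel time = 2.
Shadow price of kiln = 2.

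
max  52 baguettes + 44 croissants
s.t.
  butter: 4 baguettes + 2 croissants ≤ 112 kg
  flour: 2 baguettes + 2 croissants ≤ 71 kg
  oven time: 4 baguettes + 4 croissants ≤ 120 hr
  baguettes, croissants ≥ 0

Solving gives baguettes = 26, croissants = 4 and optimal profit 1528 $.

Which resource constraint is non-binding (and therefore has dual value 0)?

flour

butter: 112/112 (binding)
flour: 60/71 (slack 11)
oven time: 120/120 (binding)
By complementary slackness, a constraint with positive slack has shadow price 0 → flour.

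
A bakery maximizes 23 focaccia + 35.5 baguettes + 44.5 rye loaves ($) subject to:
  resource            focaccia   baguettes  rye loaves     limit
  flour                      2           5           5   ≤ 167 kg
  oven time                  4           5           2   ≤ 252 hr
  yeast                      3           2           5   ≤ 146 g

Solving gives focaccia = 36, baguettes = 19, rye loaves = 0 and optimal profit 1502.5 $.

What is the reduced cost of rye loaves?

-3

At the optimum: flour uses 167 of 167 (binding); oven time uses 239 of 252 (slack = 13); yeast uses 146 of 146 (binding).
Slack constraints have shadow price 0 (complementary slackness).
Dual feasibility on the basic columns requires 2·y_flour + 3·y_yeast = 23, 5·y_flour + 2·y_yeast = 35.5.
Solving: y_flour = 5.5, y_yeast = 4.
Reduced cost of rye loaves: c₃ − yᵀa₃ = 44.5 − (5.5·5 + 4·5) = 44.5 − 47.5 = -3.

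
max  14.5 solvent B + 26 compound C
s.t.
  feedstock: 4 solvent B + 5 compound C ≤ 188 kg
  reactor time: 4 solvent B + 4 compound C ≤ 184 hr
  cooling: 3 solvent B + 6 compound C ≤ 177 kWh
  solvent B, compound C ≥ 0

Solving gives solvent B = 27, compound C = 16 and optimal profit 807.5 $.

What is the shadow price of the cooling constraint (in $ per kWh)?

Check each constraint at x*: feedstock 188/188 (tight); reactor time 172/184 (slack 12); cooling 177/177 (tight).
Since reactor time is not tight, its dual is 0.
From A_Bᵀ y = c: 4·y_feedstock + 3·y_cooling = 14.5; 5·y_feedstock + 6·y_cooling = 26.
Solving: y_feedstock = 1, y_cooling = 3.5.
Shadow price of cooling = 3.5.

3.5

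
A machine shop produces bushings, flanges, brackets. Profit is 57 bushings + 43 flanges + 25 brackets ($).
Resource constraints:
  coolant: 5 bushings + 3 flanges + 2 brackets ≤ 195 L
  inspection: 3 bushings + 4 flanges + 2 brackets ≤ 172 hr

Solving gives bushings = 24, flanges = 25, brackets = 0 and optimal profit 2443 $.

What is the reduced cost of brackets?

Both coolant and inspection are binding at x*.
The binding rows give the dual system: 5·y_coolant + 3·y_inspection = 57 and 3·y_coolant + 4·y_inspection = 43.
Solving: y_coolant = 9, y_inspection = 4.
Reduced cost of brackets: c₃ − yᵀa₃ = 25 − (9·2 + 4·2) = 25 − 26 = -1.

-1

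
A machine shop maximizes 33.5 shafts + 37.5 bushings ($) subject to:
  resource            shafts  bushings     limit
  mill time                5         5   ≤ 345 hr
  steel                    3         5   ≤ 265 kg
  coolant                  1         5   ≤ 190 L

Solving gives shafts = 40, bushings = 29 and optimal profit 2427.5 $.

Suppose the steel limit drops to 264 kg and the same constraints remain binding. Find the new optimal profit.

At the optimum: mill time uses 345 of 345 (binding); steel uses 265 of 265 (binding); coolant uses 185 of 190 (slack = 5).
Slack constraints have shadow price 0 (complementary slackness).
The binding rows give the dual system: 5·y_mill time + 3·y_steel = 33.5 and 5·y_mill time + 5·y_steel = 37.5.
This yields shadow prices y_mill time = 5.5, y_steel = 2.
Δz = y_steel·Δb = 2 × (-1) = -2, so new z* = 2427.5 − 2 = 2425.5.

2425.5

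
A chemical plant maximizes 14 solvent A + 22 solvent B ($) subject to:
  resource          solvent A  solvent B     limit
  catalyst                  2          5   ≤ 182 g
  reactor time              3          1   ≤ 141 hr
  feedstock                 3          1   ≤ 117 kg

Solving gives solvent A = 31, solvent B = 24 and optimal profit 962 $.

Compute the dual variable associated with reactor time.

Binding: catalyst and feedstock. Non-binding: reactor time (24 unused).
By complementary slackness, y = 0 for the non-binding constraint.
Dual feasibility on the basic columns requires 2·y_catalyst + 3·y_feedstock = 14, 5·y_catalyst + 1·y_feedstock = 22.
Solving: y_catalyst = 4, y_feedstock = 2.
Shadow price of reactor time = 0.

0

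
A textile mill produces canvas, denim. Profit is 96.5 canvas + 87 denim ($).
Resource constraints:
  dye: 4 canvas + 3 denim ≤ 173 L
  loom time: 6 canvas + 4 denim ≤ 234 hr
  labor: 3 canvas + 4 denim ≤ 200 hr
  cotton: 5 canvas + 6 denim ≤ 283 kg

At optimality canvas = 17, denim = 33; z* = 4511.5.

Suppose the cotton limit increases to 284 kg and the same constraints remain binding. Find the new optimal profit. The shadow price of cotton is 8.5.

4520

Δb = 1, so new z* = 4511.5 + (8.5)·(1) = 4511.5 + 8.5 = 4520.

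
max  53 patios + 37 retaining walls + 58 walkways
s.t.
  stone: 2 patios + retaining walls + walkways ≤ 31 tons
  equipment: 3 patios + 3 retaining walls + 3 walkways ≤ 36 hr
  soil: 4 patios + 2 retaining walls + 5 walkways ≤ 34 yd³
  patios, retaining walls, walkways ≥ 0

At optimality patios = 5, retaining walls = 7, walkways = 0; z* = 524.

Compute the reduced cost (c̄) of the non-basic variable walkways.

Binding: equipment and soil. Non-binding: stone (14 unused).
Since stone is not tight, its dual is 0.
The binding rows give the dual system: 3·y_equipment + 4·y_soil = 53 and 3·y_equipment + 2·y_soil = 37.
Solving: y_equipment = 7, y_soil = 8.
Reduced cost of walkways: c₃ − yᵀa₃ = 58 − (7·3 + 8·5) = 58 − 61 = -3.

-3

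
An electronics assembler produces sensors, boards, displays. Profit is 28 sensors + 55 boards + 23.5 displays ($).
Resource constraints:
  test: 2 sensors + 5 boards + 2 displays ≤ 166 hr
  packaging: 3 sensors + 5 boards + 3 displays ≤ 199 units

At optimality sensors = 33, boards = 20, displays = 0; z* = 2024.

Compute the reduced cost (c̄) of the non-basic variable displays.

At the optimum: test uses 166 of 166 (binding); packaging uses 199 of 199 (binding).
Dual feasibility on the basic columns requires 2·y_test + 3·y_packaging = 28, 5·y_test + 5·y_packaging = 55.
This yields shadow prices y_test = 5, y_packaging = 6.
Reduced cost of displays: c₃ − yᵀa₃ = 23.5 − (5·2 + 6·3) = 23.5 − 28 = -4.5.

-4.5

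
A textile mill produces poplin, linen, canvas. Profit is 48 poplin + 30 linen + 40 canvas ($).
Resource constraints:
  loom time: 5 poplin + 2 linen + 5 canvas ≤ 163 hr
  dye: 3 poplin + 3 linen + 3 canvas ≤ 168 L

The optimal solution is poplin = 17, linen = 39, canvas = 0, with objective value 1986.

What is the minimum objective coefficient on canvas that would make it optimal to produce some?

At the optimum: loom time uses 163 of 163 (binding); dye uses 168 of 168 (binding).
Dual feasibility on the basic columns requires 5·y_loom time + 3·y_dye = 48, 2·y_loom time + 3·y_dye = 30.
Solving: y_loom time = 6, y_dye = 6.
canvas enters the basis when its profit ≥ yᵀa₃ = 6·5 + 6·3 = 48.

48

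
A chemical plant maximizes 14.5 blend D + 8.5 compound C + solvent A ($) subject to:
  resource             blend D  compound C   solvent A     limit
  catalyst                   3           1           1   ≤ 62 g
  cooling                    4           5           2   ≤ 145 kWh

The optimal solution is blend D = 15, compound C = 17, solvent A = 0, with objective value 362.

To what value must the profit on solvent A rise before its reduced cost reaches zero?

5.5

At the optimum: catalyst uses 62 of 62 (binding); cooling uses 145 of 145 (binding).
The binding rows give the dual system: 3·y_catalyst + 4·y_cooling = 14.5 and 1·y_catalyst + 5·y_cooling = 8.5.
→ y_catalyst = 3.5 and y_cooling = 1.
solvent A enters the basis when its profit ≥ yᵀa₃ = 3.5·1 + 1·2 = 5.5.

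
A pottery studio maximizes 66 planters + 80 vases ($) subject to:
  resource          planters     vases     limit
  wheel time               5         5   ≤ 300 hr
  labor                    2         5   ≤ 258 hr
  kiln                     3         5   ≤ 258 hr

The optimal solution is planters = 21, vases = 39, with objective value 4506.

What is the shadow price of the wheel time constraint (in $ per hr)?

At the optimum: wheel time uses 300 of 300 (binding); labor uses 237 of 258 (slack = 21); kiln uses 258 of 258 (binding).
Slack constraints have shadow price 0 (complementary slackness).
From A_Bᵀ y = c: 5·y_wheel time + 3·y_kiln = 66; 5·y_wheel time + 5·y_kiln = 80.
This yields shadow prices y_wheel time = 9, y_kiln = 7.
Shadow price of wheel time = 9.

9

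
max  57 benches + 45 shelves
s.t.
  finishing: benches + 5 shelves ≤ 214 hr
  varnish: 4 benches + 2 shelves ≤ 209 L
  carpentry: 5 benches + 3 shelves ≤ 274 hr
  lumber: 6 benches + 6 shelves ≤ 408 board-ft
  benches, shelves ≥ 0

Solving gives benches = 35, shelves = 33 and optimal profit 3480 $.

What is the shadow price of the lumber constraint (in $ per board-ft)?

4.5

At the optimum: finishing uses 200 of 214 (slack = 14); varnish uses 206 of 209 (slack = 3); carpentry uses 274 of 274 (binding); lumber uses 408 of 408 (binding).
Since finishing, varnish are not tight, their duals are 0.
From A_Bᵀ y = c: 5·y_carpentry + 6·y_lumber = 57; 3·y_carpentry + 6·y_lumber = 45.
Solving: y_carpentry = 6, y_lumber = 4.5.
Shadow price of lumber = 4.5.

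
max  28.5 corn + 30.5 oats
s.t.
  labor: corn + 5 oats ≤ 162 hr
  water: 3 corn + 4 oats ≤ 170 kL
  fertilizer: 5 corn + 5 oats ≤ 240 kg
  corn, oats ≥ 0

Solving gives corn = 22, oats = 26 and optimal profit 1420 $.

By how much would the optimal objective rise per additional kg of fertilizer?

At the optimum: labor uses 152 of 162 (slack = 10); water uses 170 of 170 (binding); fertilizer uses 240 of 240 (binding).
Slack constraints have shadow price 0 (complementary slackness).
The binding rows give the dual system: 3·y_water + 5·y_fertilizer = 28.5 and 4·y_water + 5·y_fertilizer = 30.5.
This yields shadow prices y_water = 2, y_fertilizer = 4.5.
Shadow price of fertilizer = 4.5.

4.5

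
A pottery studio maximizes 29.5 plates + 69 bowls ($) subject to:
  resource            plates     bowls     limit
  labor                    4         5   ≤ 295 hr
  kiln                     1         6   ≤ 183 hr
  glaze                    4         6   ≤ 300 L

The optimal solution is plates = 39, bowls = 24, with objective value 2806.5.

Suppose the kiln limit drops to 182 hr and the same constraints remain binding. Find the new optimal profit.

2801

At the optimum: labor uses 276 of 295 (slack = 19); kiln uses 183 of 183 (binding); glaze uses 300 of 300 (binding).
By complementary slackness, y = 0 for the non-binding constraint.
The binding rows give the dual system: 1·y_kiln + 4·y_glaze = 29.5 and 6·y_kiln + 6·y_glaze = 69.
This yields shadow prices y_kiln = 5.5, y_glaze = 6.
Δz = y_kiln·Δb = 5.5 × (-1) = -5.5, so new z* = 2806.5 − 5.5 = 2801.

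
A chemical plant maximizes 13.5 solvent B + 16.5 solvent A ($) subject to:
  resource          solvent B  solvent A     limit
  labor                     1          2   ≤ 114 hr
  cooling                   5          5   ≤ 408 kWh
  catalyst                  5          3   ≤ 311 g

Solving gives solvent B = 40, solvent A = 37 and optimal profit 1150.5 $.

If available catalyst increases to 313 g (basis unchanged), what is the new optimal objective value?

At the optimum: labor uses 114 of 114 (binding); cooling uses 385 of 408 (slack = 23); catalyst uses 311 of 311 (binding).
By complementary slackness, y = 0 for the non-binding constraint.
From A_Bᵀ y = c: 1·y_labor + 5·y_catalyst = 13.5; 2·y_labor + 3·y_catalyst = 16.5.
→ y_labor = 6 and y_catalyst = 1.5.
Δz = y_catalyst·Δb = 1.5 × (2) = 3, so new z* = 1150.5 + 3 = 1153.5.

1153.5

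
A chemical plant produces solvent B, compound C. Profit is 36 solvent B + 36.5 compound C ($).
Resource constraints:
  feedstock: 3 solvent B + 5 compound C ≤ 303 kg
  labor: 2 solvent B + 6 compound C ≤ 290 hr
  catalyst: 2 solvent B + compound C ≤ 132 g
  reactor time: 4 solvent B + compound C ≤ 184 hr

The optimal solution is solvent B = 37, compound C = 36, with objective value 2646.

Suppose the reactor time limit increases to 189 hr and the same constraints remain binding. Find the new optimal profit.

Check each constraint at x*: feedstock 291/303 (slack 12); labor 290/290 (tight); catalyst 110/132 (slack 22); reactor time 184/184 (tight).
Since feedstock, catalyst are not tight, their duals are 0.
From A_Bᵀ y = c: 2·y_labor + 4·y_reactor time = 36; 6·y_labor + 1·y_reactor time = 36.5.
→ y_labor = 5 and y_reactor time = 6.5.
Δz = y_reactor time·Δb = 6.5 × (5) = 32.5, so new z* = 2646 + 32.5 = 2678.5.

2678.5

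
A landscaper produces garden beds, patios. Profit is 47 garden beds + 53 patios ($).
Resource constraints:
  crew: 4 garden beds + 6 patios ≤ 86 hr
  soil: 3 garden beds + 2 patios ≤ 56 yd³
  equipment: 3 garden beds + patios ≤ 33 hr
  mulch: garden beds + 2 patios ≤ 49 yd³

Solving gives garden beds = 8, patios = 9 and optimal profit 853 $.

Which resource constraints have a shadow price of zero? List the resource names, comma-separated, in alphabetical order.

mulch, soil

crew: 86/86 (binding)
soil: 42/56 (slack 14)
equipment: 33/33 (binding)
mulch: 26/49 (slack 23)
By complementary slackness, a constraint with positive slack has shadow price 0 → mulch, soil.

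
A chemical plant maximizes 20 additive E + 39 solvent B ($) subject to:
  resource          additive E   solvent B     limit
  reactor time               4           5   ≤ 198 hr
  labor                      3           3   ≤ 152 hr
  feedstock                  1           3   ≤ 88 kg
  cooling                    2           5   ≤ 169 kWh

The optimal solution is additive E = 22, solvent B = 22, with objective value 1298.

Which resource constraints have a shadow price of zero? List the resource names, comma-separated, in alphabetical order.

cooling, labor

reactor time: 198/198 (binding)
labor: 132/152 (slack 20)
feedstock: 88/88 (binding)
cooling: 154/169 (slack 15)
By complementary slackness, a constraint with positive slack has shadow price 0 → cooling, labor.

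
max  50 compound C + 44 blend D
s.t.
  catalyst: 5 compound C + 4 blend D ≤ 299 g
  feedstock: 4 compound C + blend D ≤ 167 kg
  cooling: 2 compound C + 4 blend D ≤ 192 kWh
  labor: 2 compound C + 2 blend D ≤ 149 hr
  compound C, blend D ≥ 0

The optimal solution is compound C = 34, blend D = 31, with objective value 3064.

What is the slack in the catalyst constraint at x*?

catalyst used = 5·34 + 4·31 = 294; slack = 299 − 294 = 5.

5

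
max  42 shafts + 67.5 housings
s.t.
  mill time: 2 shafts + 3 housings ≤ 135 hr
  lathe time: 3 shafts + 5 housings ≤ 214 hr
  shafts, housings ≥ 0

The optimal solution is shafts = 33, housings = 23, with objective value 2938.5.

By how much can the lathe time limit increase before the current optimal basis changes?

11

Binding constraints: mill time, lathe time. The basis is B = [[2,3],[3,5]] with det 1.
Per unit increase in lathe time, x* moves by d = (-3, 2).
The basis stays optimal until shafts reaches 0; allowable increase = 11 hr.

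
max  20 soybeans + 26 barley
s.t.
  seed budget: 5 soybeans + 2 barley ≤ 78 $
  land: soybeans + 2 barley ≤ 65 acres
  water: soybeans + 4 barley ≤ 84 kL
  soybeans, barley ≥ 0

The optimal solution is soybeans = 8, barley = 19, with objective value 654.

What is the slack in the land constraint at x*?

19

land used = 1·8 + 2·19 = 46; slack = 65 − 46 = 19.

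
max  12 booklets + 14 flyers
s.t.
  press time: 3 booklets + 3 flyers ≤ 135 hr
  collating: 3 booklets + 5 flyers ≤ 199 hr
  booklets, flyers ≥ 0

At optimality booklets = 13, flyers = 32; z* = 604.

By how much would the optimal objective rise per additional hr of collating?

1

Both press time and collating are binding at x*.
The binding rows give the dual system: 3·y_press time + 3·y_collating = 12 and 3·y_press time + 5·y_collating = 14.
Solving: y_press time = 3, y_collating = 1.
Shadow price of collating = 1.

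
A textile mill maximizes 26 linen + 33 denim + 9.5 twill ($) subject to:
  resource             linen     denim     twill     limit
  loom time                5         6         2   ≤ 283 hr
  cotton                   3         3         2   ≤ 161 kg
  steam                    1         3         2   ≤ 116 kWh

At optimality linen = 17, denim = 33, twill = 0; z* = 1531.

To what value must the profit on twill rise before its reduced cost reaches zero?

At the optimum: loom time uses 283 of 283 (binding); cotton uses 150 of 161 (slack = 11); steam uses 116 of 116 (binding).
Slack constraints have shadow price 0 (complementary slackness).
From A_Bᵀ y = c: 5·y_loom time + 1·y_steam = 26; 6·y_loom time + 3·y_steam = 33.
→ y_loom time = 5 and y_steam = 1.
twill enters the basis when its profit ≥ yᵀa₃ = 5·2 + 1·2 = 12.

12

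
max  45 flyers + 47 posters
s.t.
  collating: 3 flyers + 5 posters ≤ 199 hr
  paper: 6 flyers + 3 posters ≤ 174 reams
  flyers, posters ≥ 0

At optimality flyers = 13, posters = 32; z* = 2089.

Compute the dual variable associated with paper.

4

Both collating and paper are binding at x*.
From A_Bᵀ y = c: 3·y_collating + 6·y_paper = 45; 5·y_collating + 3·y_paper = 47.
→ y_collating = 7 and y_paper = 4.
Shadow price of paper = 4.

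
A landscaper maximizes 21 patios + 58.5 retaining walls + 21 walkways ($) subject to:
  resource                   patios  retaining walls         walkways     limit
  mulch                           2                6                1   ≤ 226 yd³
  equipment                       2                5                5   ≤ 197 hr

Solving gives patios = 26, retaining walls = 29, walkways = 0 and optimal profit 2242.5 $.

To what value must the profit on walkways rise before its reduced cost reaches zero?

Both mulch and equipment are binding at x*.
Dual feasibility on the basic columns requires 2·y_mulch + 2·y_equipment = 21, 6·y_mulch + 5·y_equipment = 58.5.
This yields shadow prices y_mulch = 6, y_equipment = 4.5.
walkways enters the basis when its profit ≥ yᵀa₃ = 6·1 + 4.5·5 = 28.5.

28.5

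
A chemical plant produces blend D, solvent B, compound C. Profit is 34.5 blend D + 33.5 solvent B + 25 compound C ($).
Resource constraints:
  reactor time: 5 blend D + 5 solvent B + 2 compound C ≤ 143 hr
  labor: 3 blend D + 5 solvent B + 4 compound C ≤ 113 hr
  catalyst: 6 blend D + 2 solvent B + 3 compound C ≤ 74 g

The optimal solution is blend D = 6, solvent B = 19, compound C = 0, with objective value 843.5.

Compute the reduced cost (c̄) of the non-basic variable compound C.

-6

Binding: labor and catalyst. Non-binding: reactor time (18 unused).
By complementary slackness, y = 0 for the non-binding constraint.
Dual feasibility on the basic columns requires 3·y_labor + 6·y_catalyst = 34.5, 5·y_labor + 2·y_catalyst = 33.5.
This yields shadow prices y_labor = 5.5, y_catalyst = 3.
Reduced cost of compound C: c₃ − yᵀa₃ = 25 − (5.5·4 + 3·3) = 25 − 31 = -6.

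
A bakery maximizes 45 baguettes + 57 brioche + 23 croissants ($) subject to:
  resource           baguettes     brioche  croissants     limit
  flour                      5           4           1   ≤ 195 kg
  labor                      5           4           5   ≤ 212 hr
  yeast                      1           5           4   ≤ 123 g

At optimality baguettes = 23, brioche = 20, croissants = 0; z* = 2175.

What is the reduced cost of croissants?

-5

At the optimum: flour uses 195 of 195 (binding); labor uses 195 of 212 (slack = 17); yeast uses 123 of 123 (binding).
Since labor is not tight, its dual is 0.
The binding rows give the dual system: 5·y_flour + 1·y_yeast = 45 and 4·y_flour + 5·y_yeast = 57.
This yields shadow prices y_flour = 8, y_yeast = 5.
Reduced cost of croissants: c₃ − yᵀa₃ = 23 − (8·1 + 5·4) = 23 − 28 = -5.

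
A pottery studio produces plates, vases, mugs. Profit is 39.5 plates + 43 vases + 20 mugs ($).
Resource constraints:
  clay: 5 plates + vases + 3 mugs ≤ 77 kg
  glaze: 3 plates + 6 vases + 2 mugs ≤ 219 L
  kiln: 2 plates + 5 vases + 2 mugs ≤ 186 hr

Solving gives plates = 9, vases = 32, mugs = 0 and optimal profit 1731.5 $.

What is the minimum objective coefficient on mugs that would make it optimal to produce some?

25

At the optimum: clay uses 77 of 77 (binding); glaze uses 219 of 219 (binding); kiln uses 178 of 186 (slack = 8).
Since kiln is not tight, its dual is 0.
Dual feasibility on the basic columns requires 5·y_clay + 3·y_glaze = 39.5, 1·y_clay + 6·y_glaze = 43.
Solving: y_clay = 4, y_glaze = 6.5.
mugs enters the basis when its profit ≥ yᵀa₃ = 4·3 + 6.5·2 = 25.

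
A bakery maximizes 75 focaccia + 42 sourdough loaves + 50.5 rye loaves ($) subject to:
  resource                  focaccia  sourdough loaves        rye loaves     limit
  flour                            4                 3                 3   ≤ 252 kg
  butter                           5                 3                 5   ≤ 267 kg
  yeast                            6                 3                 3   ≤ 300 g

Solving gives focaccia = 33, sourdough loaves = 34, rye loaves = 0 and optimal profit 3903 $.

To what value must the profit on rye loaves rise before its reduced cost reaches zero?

60

Binding: butter and yeast. Non-binding: flour (18 unused).
Slack constraints have shadow price 0 (complementary slackness).
From A_Bᵀ y = c: 5·y_butter + 6·y_yeast = 75; 3·y_butter + 3·y_yeast = 42.
This yields shadow prices y_butter = 9, y_yeast = 5.
rye loaves enters the basis when its profit ≥ yᵀa₃ = 9·5 + 5·3 = 60.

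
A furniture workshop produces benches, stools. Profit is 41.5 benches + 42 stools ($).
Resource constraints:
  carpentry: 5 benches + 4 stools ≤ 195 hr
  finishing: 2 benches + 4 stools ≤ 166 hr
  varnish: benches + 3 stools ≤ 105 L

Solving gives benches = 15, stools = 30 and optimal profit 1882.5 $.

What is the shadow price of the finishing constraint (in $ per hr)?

Check each constraint at x*: carpentry 195/195 (tight); finishing 150/166 (slack 16); varnish 105/105 (tight).
By complementary slackness, y = 0 for the non-binding constraint.
The binding rows give the dual system: 5·y_carpentry + 1·y_varnish = 41.5 and 4·y_carpentry + 3·y_varnish = 42.
This yields shadow prices y_carpentry = 7.5, y_varnish = 4.
Shadow price of finishing = 0.

0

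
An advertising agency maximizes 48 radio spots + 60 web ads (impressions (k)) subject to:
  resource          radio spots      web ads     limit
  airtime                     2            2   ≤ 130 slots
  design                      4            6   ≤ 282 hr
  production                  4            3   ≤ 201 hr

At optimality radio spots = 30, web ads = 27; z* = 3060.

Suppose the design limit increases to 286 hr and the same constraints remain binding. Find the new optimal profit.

At the optimum: airtime uses 114 of 130 (slack = 16); design uses 282 of 282 (binding); production uses 201 of 201 (binding).
By complementary slackness, y = 0 for the non-binding constraint.
Dual feasibility on the basic columns requires 4·y_design + 4·y_production = 48, 6·y_design + 3·y_production = 60.
This yields shadow prices y_design = 8, y_production = 4.
Δz = y_design·Δb = 8 × (4) = 32, so new z* = 3060 + 32 = 3092.

3092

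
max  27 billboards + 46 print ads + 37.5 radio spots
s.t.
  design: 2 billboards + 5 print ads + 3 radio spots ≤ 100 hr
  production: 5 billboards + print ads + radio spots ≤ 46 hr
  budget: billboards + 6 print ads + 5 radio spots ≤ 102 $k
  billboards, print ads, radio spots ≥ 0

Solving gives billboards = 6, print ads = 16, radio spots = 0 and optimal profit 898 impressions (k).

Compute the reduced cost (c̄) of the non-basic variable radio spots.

At the optimum: design uses 92 of 100 (slack = 8); production uses 46 of 46 (binding); budget uses 102 of 102 (binding).
By complementary slackness, y = 0 for the non-binding constraint.
The binding rows give the dual system: 5·y_production + 1·y_budget = 27 and 1·y_production + 6·y_budget = 46.
Solving: y_production = 4, y_budget = 7.
Reduced cost of radio spots: c₃ − yᵀa₃ = 37.5 − (4·1 + 7·5) = 37.5 − 39 = -1.5.

-1.5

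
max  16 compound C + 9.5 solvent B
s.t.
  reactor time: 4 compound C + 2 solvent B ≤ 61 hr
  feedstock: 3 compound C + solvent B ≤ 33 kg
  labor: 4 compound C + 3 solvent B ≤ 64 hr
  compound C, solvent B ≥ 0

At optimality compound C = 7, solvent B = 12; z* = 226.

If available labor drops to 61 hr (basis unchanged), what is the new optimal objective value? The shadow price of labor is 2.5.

218.5

Δb = -3, so new z* = 226 + (2.5)·(-3) = 226 − 7.5 = 218.5.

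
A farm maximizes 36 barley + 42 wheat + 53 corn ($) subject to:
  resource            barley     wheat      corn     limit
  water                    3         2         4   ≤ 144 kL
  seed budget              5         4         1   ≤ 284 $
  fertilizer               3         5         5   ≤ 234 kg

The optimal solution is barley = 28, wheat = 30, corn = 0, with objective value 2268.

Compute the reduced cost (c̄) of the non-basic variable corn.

-1

Check each constraint at x*: water 144/144 (tight); seed budget 260/284 (slack 24); fertilizer 234/234 (tight).
Slack constraints have shadow price 0 (complementary slackness).
The binding rows give the dual system: 3·y_water + 3·y_fertilizer = 36 and 2·y_water + 5·y_fertilizer = 42.
→ y_water = 6 and y_fertilizer = 6.
Reduced cost of corn: c₃ − yᵀa₃ = 53 − (6·4 + 6·5) = 53 − 54 = -1.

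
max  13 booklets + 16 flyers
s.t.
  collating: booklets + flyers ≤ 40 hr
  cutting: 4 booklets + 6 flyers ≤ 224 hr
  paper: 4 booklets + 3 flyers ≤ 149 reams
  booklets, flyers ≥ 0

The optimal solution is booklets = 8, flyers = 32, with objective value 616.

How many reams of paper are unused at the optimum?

paper used = 4·8 + 3·32 = 128; slack = 149 − 128 = 21.

21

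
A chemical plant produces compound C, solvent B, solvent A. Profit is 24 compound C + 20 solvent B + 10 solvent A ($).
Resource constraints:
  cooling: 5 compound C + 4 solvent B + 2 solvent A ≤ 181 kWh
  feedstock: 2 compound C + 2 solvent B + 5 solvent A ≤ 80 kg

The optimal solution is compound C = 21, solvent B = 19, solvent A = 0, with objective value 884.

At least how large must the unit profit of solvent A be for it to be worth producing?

18

At the optimum: cooling uses 181 of 181 (binding); feedstock uses 80 of 80 (binding).
The binding rows give the dual system: 5·y_cooling + 2·y_feedstock = 24 and 4·y_cooling + 2·y_feedstock = 20.
This yields shadow prices y_cooling = 4, y_feedstock = 2.
solvent A enters the basis when its profit ≥ yᵀa₃ = 4·2 + 2·5 = 18.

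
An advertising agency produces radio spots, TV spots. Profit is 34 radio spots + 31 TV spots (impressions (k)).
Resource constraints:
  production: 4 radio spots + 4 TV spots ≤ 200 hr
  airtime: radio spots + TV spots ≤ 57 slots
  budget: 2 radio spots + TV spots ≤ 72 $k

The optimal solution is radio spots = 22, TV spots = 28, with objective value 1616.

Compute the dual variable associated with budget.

At the optimum: production uses 200 of 200 (binding); airtime uses 50 of 57 (slack = 7); budget uses 72 of 72 (binding).
Since airtime is not tight, its dual is 0.
From A_Bᵀ y = c: 4·y_production + 2·y_budget = 34; 4·y_production + 1·y_budget = 31.
→ y_production = 7 and y_budget = 3.
Shadow price of budget = 3.

3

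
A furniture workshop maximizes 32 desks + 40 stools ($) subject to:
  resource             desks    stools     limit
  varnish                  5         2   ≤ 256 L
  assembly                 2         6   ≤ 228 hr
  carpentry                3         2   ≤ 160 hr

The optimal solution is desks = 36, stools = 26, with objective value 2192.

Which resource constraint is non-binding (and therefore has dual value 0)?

varnish

varnish: 232/256 (slack 24)
assembly: 228/228 (binding)
carpentry: 160/160 (binding)
By complementary slackness, a constraint with positive slack has shadow price 0 → varnish.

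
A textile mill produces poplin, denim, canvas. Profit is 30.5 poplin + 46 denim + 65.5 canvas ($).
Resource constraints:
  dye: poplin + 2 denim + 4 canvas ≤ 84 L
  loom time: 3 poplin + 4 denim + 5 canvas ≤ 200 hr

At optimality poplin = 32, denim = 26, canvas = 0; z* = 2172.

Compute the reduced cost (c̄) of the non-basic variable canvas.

-4

Both dye and loom time are binding at x*.
From A_Bᵀ y = c: 1·y_dye + 3·y_loom time = 30.5; 2·y_dye + 4·y_loom time = 46.
→ y_dye = 8 and y_loom time = 7.5.
Reduced cost of canvas: c₃ − yᵀa₃ = 65.5 − (8·4 + 7.5·5) = 65.5 − 69.5 = -4.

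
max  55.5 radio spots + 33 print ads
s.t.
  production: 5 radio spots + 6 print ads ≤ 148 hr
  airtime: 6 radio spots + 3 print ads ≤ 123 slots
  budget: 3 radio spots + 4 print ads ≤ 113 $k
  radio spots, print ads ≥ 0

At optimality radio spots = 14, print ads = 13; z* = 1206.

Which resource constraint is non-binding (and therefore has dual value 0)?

production: 148/148 (binding)
airtime: 123/123 (binding)
budget: 94/113 (slack 19)
By complementary slackness, a constraint with positive slack has shadow price 0 → budget.

budget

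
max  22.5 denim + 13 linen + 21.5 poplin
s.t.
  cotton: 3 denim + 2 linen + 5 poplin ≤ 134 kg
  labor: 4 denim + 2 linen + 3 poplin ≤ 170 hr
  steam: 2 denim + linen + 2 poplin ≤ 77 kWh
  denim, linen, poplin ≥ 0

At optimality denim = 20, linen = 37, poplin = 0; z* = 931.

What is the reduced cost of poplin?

At the optimum: cotton uses 134 of 134 (binding); labor uses 154 of 170 (slack = 16); steam uses 77 of 77 (binding).
Since labor is not tight, its dual is 0.
From A_Bᵀ y = c: 3·y_cotton + 2·y_steam = 22.5; 2·y_cotton + 1·y_steam = 13.
→ y_cotton = 3.5 and y_steam = 6.
Reduced cost of poplin: c₃ − yᵀa₃ = 21.5 − (3.5·5 + 6·2) = 21.5 − 29.5 = -8.

-8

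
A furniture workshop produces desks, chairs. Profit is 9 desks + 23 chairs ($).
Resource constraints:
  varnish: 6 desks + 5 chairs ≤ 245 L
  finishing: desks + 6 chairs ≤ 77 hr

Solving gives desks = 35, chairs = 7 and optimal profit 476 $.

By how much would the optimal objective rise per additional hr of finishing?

Both varnish and finishing are binding at x*.
Dual feasibility on the basic columns requires 6·y_varnish + 1·y_finishing = 9, 5·y_varnish + 6·y_finishing = 23.
Solving: y_varnish = 1, y_finishing = 3.
Shadow price of finishing = 3.

3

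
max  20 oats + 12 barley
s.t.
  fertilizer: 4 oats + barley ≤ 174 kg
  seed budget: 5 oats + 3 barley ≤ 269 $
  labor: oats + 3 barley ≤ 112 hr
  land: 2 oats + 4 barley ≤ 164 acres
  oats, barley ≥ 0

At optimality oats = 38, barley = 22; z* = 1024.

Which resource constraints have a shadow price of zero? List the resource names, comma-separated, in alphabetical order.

fertilizer: 174/174 (binding)
seed budget: 256/269 (slack 13)
labor: 104/112 (slack 8)
land: 164/164 (binding)
By complementary slackness, a constraint with positive slack has shadow price 0 → labor, seed budget.

labor, seed budget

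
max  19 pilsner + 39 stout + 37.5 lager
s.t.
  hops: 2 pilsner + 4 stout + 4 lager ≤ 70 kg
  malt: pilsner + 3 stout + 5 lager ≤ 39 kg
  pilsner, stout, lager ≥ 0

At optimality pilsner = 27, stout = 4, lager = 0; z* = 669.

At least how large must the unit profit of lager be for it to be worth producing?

Both hops and malt are binding at x*.
The binding rows give the dual system: 2·y_hops + 1·y_malt = 19 and 4·y_hops + 3·y_malt = 39.
Solving: y_hops = 9, y_malt = 1.
lager enters the basis when its profit ≥ yᵀa₃ = 9·4 + 1·5 = 41.

41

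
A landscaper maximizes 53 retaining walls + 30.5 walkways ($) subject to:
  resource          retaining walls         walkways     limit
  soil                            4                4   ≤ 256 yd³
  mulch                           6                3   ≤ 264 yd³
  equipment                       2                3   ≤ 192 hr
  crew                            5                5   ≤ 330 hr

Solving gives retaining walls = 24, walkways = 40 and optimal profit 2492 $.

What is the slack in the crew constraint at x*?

10

crew used = 5·24 + 5·40 = 320; slack = 330 − 320 = 10.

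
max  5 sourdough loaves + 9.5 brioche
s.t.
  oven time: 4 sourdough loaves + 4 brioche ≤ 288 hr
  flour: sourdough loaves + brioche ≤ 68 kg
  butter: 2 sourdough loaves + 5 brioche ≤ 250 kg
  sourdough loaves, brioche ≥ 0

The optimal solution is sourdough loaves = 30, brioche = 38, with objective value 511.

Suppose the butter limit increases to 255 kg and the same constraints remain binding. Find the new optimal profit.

Binding: flour and butter. Non-binding: oven time (16 unused).
Since oven time is not tight, its dual is 0.
Dual feasibility on the basic columns requires 1·y_flour + 2·y_butter = 5, 1·y_flour + 5·y_butter = 9.5.
This yields shadow prices y_flour = 2, y_butter = 1.5.
Δz = y_butter·Δb = 1.5 × (5) = 7.5, so new z* = 511 + 7.5 = 518.5.

518.5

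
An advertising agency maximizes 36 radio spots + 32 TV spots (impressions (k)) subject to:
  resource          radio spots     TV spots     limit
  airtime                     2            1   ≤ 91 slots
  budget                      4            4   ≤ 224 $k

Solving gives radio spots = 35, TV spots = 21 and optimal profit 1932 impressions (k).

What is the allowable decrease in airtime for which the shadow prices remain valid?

35

Binding constraints: airtime, budget. The basis is B = [[2,1],[4,4]] with det 4.
Per unit decrease in airtime, x* moves by d = (-1, 1).
The basis stays optimal until radio spots reaches 0; allowable decrease = 35 slots.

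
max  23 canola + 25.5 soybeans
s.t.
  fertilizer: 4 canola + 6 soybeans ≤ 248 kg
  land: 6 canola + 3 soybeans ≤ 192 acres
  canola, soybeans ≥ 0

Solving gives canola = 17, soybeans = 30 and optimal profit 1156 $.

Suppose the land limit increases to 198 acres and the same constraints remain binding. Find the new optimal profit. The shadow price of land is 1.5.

1165

Δb = 6, so new z* = 1156 + (1.5)·(6) = 1156 + 9 = 1165.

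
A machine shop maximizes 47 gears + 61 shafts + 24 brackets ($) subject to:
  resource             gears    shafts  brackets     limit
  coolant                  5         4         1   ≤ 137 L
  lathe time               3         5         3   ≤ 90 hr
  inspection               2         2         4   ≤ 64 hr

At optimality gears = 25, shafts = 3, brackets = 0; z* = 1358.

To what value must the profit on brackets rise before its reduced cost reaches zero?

Binding: coolant and lathe time. Non-binding: inspection (8 unused).
Slack constraints have shadow price 0 (complementary slackness).
From A_Bᵀ y = c: 5·y_coolant + 3·y_lathe time = 47; 4·y_coolant + 5·y_lathe time = 61.
This yields shadow prices y_coolant = 4, y_lathe time = 9.
brackets enters the basis when its profit ≥ yᵀa₃ = 4·1 + 9·3 = 31.

31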